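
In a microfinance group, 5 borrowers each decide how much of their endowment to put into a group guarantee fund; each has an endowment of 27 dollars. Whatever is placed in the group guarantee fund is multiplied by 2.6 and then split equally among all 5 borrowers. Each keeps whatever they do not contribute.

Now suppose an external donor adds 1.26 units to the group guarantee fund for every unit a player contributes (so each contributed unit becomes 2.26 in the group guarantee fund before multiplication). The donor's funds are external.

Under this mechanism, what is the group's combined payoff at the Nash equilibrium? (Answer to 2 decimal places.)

793.26 dollars

Under the mechanism each unit contributed yields 2.6 × 2.26 / 5 = 1.1752 back to its contributor per unit of net cost, which exceeds 1, making full contribution the dominant choice for everyone.
So the Nash equilibrium is full contribution by all 5; the group earns 2.6 × 2.26 × 135 = 793.26.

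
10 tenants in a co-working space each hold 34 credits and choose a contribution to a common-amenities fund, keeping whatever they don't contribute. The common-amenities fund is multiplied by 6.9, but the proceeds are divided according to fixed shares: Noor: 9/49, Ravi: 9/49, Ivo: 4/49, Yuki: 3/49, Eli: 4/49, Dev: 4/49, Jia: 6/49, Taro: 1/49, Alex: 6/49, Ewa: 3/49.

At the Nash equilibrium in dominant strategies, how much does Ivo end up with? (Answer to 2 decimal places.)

72.30 credits

For player j, contributing a unit is worthwhile iff 6.9 × (j's share) ≥ 1, i.e. iff j's share is at least 0.1449.
The shares above 0.1449 belong to Noor and Ravi, contributing 34 each; the remaining 8 contribute 0. Total contributed: 68.
Ivo keeps 34 and receives 6.9 × 68 × 4/49 = 38.30 from the common-amenities fund, for a payoff of 72.30.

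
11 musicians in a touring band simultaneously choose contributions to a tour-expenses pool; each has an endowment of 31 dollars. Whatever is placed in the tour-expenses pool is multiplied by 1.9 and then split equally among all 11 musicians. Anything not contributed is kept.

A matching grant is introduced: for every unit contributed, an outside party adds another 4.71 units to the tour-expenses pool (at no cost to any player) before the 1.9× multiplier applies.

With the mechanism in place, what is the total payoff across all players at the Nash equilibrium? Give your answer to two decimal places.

341.00 dollars

The effective private return is 1.9 × 5.71 / 11 = 0.9863, which is still under 1, so the mechanism doesn't change anyone's dominant strategy: zero contribution.
Everyone keeps their endowment and the group total is 11 × 31 = 341.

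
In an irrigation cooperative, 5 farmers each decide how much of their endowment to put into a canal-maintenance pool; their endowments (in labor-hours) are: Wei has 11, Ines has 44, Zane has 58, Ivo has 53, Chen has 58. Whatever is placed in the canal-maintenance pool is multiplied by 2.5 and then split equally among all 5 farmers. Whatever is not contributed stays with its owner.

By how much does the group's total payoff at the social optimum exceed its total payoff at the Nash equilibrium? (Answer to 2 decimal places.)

The private return per contributed unit is 2.5/5 = 0.5000 < 1 for every player regardless of endowment, so the Nash equilibrium is zero contribution and the group total is Σ E_j = 11 + 44 + 58 + 53 + 58 = 224.
Each contributed unit returns 2.500 to the group, so the social optimum is full contribution by everyone: group total = 2.500 × 224 = 560.00.
Efficiency loss = (2.500 − 1) × 224 = 336.00.

336.00 labor-hours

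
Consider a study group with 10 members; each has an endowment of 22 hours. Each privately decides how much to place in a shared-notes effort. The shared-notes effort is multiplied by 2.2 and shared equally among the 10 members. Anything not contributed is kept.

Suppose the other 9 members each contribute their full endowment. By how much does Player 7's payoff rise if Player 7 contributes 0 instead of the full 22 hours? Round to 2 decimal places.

17.16 hours

Switching from a contribution of 22 to 0 lets Player 7 keep an extra 22 hours, but lowers the shared-notes effort by 22, which costs Player 7 their own share of that drop: 2.2/10 × 22 = 4.84.
Net gain = 22 − 4.84 = 17.16. The private return per contributed unit (0.2200) is below 1, so free-riding is indeed the best response regardless of what the others do.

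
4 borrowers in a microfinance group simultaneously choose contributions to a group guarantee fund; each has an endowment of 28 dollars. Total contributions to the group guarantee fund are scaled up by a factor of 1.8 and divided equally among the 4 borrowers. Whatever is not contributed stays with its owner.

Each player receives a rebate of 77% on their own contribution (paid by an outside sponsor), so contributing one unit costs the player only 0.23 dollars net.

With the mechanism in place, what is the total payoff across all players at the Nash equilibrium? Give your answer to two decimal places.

287.84 dollars

The effective private return per unit is now (1.8/4) / 0.23 = 1.9565 > 1, so every player's dominant strategy flips to full contribution.
At the Nash equilibrium everyone contributes 28. Group total payoff = 4 × (28 × 0.77 + 1.8 × 28) = 287.84.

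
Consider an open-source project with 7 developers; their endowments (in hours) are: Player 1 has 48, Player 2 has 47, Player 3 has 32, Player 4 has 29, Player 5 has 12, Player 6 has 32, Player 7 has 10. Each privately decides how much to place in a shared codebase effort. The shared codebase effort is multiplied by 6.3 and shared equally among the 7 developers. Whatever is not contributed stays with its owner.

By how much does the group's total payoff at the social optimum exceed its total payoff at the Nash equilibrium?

1113.00 hours

The private return per contributed unit is 6.3/7 = 0.9000 < 1 for every player regardless of endowment, so the Nash equilibrium is zero contribution and the group total is Σ E_j = 48 + 47 + 32 + 29 + 12 + 32 + 10 = 210.
Each contributed unit returns 6.300 to the group, so the social optimum is full contribution by everyone: group total = 6.300 × 210 = 1323.00.
Efficiency loss = (6.300 − 1) × 210 = 1113.00.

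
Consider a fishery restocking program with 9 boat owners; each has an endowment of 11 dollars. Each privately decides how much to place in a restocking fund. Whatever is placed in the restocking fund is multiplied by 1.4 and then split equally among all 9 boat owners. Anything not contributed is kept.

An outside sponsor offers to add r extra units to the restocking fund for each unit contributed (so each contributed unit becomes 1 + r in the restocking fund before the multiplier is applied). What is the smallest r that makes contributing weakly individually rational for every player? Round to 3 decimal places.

5.429

With matching at rate r, one contributed unit becomes (1 + r) in the restocking fund and returns 1.4 × (1 + r) / 9 to the contributor.
Setting this equal to 1: 1 + r = 9/1.4 = 6.4286.
So the minimum matching rate is r = 6.4286 − 1 = 5.429.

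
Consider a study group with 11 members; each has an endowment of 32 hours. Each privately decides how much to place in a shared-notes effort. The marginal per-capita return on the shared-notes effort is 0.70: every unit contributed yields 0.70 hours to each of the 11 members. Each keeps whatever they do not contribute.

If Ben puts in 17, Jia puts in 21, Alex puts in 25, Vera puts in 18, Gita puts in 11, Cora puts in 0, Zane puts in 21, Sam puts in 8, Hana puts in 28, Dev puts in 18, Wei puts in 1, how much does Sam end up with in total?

Total contributed: 17 + 21 + 25 + 18 + 11 + 0 + 21 + 8 + 28 + 18 + 1 = 168.
Each receives 0.70 × 168 = 117.60 from the shared-notes effort.
Sam keeps 32 − 8 = 24, so Sam's payoff is 24 + 117.60 = 141.60.

141.60 hours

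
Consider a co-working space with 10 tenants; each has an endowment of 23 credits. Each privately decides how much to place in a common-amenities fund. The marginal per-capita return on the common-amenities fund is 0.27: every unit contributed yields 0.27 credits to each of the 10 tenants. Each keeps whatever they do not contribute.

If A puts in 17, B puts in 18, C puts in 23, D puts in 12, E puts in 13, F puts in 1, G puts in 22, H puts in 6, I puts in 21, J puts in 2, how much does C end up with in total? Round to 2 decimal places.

36.45 credits

Total contributed: 17 + 18 + 23 + 12 + 13 + 1 + 22 + 6 + 21 + 2 = 135.
Each receives 0.27 × 135 = 36.45 from the common-amenities fund.
C keeps 23 − 23 = 0, so C's payoff is 0 + 36.45 = 36.45.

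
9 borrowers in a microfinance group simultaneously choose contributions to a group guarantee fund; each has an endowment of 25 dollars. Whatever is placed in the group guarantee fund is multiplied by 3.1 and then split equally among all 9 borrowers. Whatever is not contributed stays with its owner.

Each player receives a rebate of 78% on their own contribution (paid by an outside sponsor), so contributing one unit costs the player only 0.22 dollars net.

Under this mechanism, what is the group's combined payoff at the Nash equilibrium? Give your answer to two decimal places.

873.00 dollars

With the mechanism, a contributed unit returns (3.1/9) / 0.22 = 1.5657 per unit of net cost to the contributor — now above 1 — so contributing fully is weakly dominant for every player.
So the Nash equilibrium is full contribution by all 9; the group earns 9 × (25 × 0.78 + 3.1 × 25) = 873.00.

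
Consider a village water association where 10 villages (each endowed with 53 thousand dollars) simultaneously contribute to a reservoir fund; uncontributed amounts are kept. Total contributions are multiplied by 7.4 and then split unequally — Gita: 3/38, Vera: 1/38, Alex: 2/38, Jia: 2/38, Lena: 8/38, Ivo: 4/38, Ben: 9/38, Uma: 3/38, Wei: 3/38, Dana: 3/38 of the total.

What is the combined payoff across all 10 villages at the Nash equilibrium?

1208.40 thousand dollars

Player j's private return per contributed unit is 7.4 × (j's share). Contributing is weakly dominant for j when that share is at least 1/7.4 = 0.1351, and contributing 0 is dominant otherwise.
Lena and Ben clear that bar, contributing 53 each; the remaining 8 contribute 0. Total contributed: 106.
The reservoir fund pays out 7.4 × 106 = 784.40 in total (split across the unequal shares, but the aggregate is all that matters for the group sum).
The 8 free-riders keep 53 each, adding 424. Group total = 424 + 784.40 = 1208.40.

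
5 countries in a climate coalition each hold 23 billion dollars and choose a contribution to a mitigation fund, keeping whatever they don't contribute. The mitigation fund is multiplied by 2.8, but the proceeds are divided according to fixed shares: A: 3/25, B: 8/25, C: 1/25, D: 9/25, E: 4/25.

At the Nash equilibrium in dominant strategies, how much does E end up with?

33.30 billion dollars

For player j, contributing a unit is worthwhile iff 2.8 × (j's share) ≥ 1, i.e. iff j's share is at least 0.3571.
D alone (share 9/25) is above the threshold, contributing 23; the remaining 4 contribute 0. Total contributed: 23.
E keeps 23 and receives 2.8 × 23 × 4/25 = 10.30 from the mitigation fund, for a payoff of 33.30.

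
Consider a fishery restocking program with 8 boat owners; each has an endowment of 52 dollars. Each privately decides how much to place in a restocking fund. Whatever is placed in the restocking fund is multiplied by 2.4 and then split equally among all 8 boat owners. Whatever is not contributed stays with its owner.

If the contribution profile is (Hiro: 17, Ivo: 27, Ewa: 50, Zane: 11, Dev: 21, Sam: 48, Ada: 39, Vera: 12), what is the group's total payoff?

731.00 dollars

Total contributed: 17 + 27 + 50 + 11 + 21 + 48 + 39 + 12 = 225; total kept: 8 × 52 − 225 = 191.
The restocking fund pays out 2.4 × 225 = 540.00 in aggregate.
Group total = 191 + 540.00 = 731.00.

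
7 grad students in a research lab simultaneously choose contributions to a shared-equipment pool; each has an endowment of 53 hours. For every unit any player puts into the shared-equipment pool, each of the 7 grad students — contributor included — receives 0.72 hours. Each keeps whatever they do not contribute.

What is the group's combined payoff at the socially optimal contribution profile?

Each contributed unit returns 5.040 to the group as a whole (0.72 to each of 7 players), which exceeds 1, so the social optimum is full contribution: group total = 5.040 × 371 = 1869.84.

1869.84 hours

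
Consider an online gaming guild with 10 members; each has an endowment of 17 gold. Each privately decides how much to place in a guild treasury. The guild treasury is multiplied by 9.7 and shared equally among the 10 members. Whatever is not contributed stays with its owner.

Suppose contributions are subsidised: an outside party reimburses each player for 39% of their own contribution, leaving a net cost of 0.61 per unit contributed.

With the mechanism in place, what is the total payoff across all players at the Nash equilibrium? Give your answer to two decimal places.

1715.30 gold

Under the mechanism each unit contributed yields (9.7/10) / 0.61 = 1.5902 back to its contributor per unit of net cost, which exceeds 1, making full contribution the dominant choice for everyone.
So the Nash equilibrium is full contribution by all 10; the group earns 10 × (17 × 0.39 + 9.7 × 17) = 1715.30.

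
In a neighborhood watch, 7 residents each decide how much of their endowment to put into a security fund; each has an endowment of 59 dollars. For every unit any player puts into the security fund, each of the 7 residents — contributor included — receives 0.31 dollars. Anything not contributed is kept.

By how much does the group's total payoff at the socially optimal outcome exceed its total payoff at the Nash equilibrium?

483.21 dollars

The private return per contributed unit is 0.31 < 1, so contributing 0 is dominant for every player. At the Nash equilibrium everyone keeps their 59, and the group total is 7 × 59 = 413.
Each contributed unit returns 2.170 to the group as a whole (0.31 to each of 7 players), which exceeds 1, so the social optimum is full contribution: group total = 2.170 × 413 = 896.21.
Efficiency loss = 896.21 − 413 = 483.21.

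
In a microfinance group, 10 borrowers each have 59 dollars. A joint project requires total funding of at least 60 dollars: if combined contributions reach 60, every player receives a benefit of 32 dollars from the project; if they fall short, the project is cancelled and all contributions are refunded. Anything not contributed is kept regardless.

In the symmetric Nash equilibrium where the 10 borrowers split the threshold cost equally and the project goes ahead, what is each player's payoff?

85 dollars

Equal share of the threshold: 60/10 = 6.
At this profile no one gains by cutting their contribution: any cut drops the total below 60, the project is cancelled, contributions are refunded, and the deviator ends with 59, which is less than 59 − 6 + 32 = 85. Contributing more than 6 just wastes the excess. So contributing exactly 6 is a best response.
Each player's payoff: 59 − 6 + 32 = 85.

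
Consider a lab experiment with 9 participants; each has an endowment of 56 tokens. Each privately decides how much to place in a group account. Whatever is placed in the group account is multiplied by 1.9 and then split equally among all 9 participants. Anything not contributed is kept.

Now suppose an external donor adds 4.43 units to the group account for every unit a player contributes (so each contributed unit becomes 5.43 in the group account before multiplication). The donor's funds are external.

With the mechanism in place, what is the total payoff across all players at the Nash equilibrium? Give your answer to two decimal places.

5199.77 tokens

The effective private return per unit is now 1.9 × 5.43 / 9 = 1.1463 > 1, so every player's dominant strategy flips to full contribution.
So the Nash equilibrium is full contribution by all 9; the group earns 1.9 × 5.43 × 504 = 5199.77.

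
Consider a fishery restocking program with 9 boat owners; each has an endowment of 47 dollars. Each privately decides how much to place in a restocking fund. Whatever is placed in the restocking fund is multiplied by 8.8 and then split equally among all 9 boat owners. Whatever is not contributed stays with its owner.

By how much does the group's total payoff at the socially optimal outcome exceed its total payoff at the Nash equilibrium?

Each contributed unit returns 8.8/9 = 0.9778 to its contributor — below 1 — so contributing 0 is dominant for every player. At the Nash equilibrium everyone keeps their 47, and the group total is 9 × 47 = 423.
Each contributed unit returns 8.800 to the group as a whole (0.9778 to each of 9 players), which exceeds 1, so the social optimum is full contribution: group total = 8.800 × 423 = 3722.40.
Efficiency loss = 3722.40 − 423 = 3299.40.

3299.40 dollars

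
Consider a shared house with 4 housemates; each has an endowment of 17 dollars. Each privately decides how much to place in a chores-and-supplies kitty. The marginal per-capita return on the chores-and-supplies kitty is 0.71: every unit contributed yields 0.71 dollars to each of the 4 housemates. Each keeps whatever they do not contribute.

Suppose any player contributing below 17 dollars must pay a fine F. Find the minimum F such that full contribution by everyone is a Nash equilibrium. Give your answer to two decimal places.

Given the others contribute fully, the best deviation is to contribute 0 (any partial contribution still incurs the fine and gives up units whose private return 0.71 is below 1).
Deviating from 17 to 0 saves 17 dollars but forfeits the deviator's share of the drop in the chores-and-supplies kitty: 0.71 × 17 = 12.07.
So the deviation gain is 17 − 12.07 = 4.93, and the fine must be at least 4.93 dollars to wipe it out.

4.93 dollars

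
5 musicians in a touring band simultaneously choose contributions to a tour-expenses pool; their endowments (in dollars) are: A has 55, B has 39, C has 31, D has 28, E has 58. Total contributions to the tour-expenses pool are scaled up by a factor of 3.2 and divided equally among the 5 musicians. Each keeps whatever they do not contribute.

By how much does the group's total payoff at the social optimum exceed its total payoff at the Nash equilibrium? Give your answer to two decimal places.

464.20 dollars

The private return per contributed unit is 3.2/5 = 0.6400 < 1 for every player regardless of endowment, so the Nash equilibrium is zero contribution and the group total is Σ E_j = 55 + 39 + 31 + 28 + 58 = 211.
Each contributed unit returns 3.200 to the group, so the social optimum is full contribution by everyone: group total = 3.200 × 211 = 675.20.
Efficiency loss = (3.200 − 1) × 211 = 464.20.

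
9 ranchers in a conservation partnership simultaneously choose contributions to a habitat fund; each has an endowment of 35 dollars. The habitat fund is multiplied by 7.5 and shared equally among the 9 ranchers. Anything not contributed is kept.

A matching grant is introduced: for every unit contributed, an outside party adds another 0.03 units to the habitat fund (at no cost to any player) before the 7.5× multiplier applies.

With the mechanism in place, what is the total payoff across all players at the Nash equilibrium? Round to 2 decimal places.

Even with the mechanism, each unit contributed returns only 7.5 × 1.03 / 9 = 0.8583 per unit of net cost, so contributing nothing is still dominant.
At the Nash equilibrium no one contributes; group total payoff = 9 × 35 = 315.

315.00 dollars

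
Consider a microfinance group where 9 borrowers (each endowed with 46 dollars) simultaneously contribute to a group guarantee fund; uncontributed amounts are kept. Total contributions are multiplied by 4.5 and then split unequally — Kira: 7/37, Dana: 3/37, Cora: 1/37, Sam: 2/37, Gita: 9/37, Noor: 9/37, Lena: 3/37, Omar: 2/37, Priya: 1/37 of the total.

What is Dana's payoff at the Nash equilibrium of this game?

For player j, contributing a unit is worthwhile iff 4.5 × (j's share) ≥ 1, i.e. iff j's share is at least 0.2222.
The shares above 0.2222 belong to Gita and Noor, contributing 46 each; the remaining 7 contribute 0. Total contributed: 92.
Dana keeps 46 and receives 4.5 × 92 × 3/37 = 33.57 from the group guarantee fund, for a payoff of 79.57.

79.57 dollars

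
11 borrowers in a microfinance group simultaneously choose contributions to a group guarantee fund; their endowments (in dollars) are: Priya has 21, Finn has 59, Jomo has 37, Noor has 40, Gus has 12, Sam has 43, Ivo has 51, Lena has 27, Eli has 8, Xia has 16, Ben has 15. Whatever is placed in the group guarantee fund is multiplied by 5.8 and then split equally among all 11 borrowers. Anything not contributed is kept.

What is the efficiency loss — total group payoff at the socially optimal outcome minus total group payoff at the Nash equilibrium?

The private return per contributed unit is 5.8/11 = 0.5273 < 1 for every player regardless of endowment, so the Nash equilibrium is zero contribution and the group total is Σ E_j = 21 + 59 + 37 + 40 + 12 + 43 + 51 + 27 + 8 + 16 + 15 = 329.
Each contributed unit returns 5.800 to the group, so the social optimum is full contribution by everyone: group total = 5.800 × 329 = 1908.20.
Efficiency loss = (5.800 − 1) × 329 = 1579.20.

1579.20 dollars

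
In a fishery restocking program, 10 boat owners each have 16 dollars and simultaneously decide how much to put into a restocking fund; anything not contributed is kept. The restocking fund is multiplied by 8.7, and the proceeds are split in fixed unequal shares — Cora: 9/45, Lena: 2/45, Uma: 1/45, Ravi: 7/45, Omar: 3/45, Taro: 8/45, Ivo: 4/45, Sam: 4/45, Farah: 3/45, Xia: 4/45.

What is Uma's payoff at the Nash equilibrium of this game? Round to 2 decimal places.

25.28 dollars

Each unit j contributes comes back to j as 8.7 × (j's share), so j prefers to contribute only if that share exceeds 1/8.7 = 0.1149; otherwise keeping the unit dominates.
The shares above 0.1149 belong to Cora, Ravi and Taro, contributing 16 each; the remaining 7 contribute 0. Total contributed: 48.
Uma keeps 16 and receives 8.7 × 48 × 1/45 = 9.28 from the restocking fund, for a payoff of 25.28.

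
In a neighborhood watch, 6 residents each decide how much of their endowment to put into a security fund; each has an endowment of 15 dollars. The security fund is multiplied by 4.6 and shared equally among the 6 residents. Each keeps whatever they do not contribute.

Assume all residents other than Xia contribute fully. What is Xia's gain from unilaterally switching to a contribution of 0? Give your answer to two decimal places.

3.50 dollars

Switching from a contribution of 15 to 0 lets Xia keep an extra 15 dollars, but lowers the security fund by 15, which costs Xia their own share of that drop: 4.6/6 × 15 = 11.50.
Net gain = 15 − 11.50 = 3.50. The private return per contributed unit (0.7667) is below 1, so free-riding is indeed the best response regardless of what the others do.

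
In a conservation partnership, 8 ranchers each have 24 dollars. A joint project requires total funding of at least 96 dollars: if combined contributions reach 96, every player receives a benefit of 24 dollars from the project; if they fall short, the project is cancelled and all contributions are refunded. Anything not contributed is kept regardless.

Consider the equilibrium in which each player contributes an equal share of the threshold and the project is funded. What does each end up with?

Equal share of the threshold: 96/8 = 12.
At this profile no one gains by cutting their contribution: any cut drops the total below 96, the project is cancelled, contributions are refunded, and the deviator ends with 24, which is less than 24 − 12 + 24 = 36. Contributing more than 12 just wastes the excess. So contributing exactly 12 is a best response.
Each player's payoff: 24 − 12 + 24 = 36.

36 dollars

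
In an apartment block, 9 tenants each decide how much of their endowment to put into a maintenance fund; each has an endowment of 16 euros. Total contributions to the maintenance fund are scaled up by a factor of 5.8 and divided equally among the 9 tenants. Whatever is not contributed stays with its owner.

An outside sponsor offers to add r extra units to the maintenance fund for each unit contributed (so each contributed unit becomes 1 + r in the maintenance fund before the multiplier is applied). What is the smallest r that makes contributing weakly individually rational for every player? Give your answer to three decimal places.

0.552

With matching at rate r, one contributed unit becomes (1 + r) in the maintenance fund and returns 5.8 × (1 + r) / 9 to the contributor.
Setting this equal to 1: 1 + r = 9/5.8 = 1.5517.
So the minimum matching rate is r = 1.5517 − 1 = 0.552.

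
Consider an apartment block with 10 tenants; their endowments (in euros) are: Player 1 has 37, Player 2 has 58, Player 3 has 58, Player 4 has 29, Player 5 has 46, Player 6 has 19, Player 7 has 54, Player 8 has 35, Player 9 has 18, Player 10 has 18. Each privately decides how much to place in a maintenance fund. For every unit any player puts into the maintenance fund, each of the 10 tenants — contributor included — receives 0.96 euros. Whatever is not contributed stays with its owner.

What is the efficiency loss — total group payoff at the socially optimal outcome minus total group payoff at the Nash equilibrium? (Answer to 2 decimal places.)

The private return per contributed unit is 0.96 < 1 for everyone, so the Nash equilibrium is zero contribution and the group total is Σ E_j = 37 + 58 + 58 + 29 + 46 + 19 + 54 + 35 + 18 + 18 = 372.
Each contributed unit returns 9.600 to the group, so the social optimum is full contribution by everyone: group total = 9.600 × 372 = 3571.20.
Efficiency loss = (9.600 − 1) × 372 = 3199.20.

3199.20 euros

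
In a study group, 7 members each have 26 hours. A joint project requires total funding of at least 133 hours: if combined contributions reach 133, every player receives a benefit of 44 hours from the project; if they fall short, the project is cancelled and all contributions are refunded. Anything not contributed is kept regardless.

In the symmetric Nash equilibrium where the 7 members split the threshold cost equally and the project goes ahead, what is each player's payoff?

51 hours

Equal share of the threshold: 133/7 = 19.
At this profile no one gains by cutting their contribution: any cut drops the total below 133, the project is cancelled, contributions are refunded, and the deviator ends with 26, which is less than 26 − 19 + 44 = 51. Contributing more than 19 just wastes the excess. So contributing exactly 19 is a best response.
Each player's payoff: 26 − 19 + 44 = 51.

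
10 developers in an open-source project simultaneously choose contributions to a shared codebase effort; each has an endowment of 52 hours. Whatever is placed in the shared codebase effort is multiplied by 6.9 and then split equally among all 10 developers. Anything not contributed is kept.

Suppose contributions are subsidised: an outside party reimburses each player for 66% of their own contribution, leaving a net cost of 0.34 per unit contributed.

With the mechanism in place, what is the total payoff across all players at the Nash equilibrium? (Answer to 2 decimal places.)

The effective private return per unit is now (6.9/10) / 0.34 = 2.0294 > 1, so every player's dominant strategy flips to full contribution.
At the Nash equilibrium everyone contributes 52. Group total payoff = 10 × (52 × 0.66 + 6.9 × 52) = 3931.20.

3931.20 hours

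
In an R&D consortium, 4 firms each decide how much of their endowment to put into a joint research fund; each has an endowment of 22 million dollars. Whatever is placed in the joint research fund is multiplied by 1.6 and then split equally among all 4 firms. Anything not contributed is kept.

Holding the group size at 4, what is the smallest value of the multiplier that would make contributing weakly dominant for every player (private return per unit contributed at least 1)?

4

A contributed unit returns (multiplier)/4 to its contributor.
This reaches 1 exactly when the multiplier is 4.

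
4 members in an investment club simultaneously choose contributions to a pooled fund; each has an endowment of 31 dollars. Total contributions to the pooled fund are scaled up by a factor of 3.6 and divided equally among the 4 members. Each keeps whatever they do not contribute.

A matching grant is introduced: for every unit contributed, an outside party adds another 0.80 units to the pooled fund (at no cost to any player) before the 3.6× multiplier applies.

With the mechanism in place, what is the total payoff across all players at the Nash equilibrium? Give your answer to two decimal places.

803.52 dollars

Under the mechanism each unit contributed yields 3.6 × 1.80 / 4 = 1.6200 back to its contributor per unit of net cost, which exceeds 1, making full contribution the dominant choice for everyone.
So the Nash equilibrium is full contribution by all 4; the group earns 3.6 × 1.80 × 124 = 803.52.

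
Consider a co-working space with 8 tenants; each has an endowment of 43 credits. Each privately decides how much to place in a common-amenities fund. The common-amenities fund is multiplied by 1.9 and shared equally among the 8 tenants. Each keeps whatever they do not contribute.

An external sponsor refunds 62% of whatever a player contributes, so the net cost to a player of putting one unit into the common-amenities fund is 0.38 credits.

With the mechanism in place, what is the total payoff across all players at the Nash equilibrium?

344.00 credits

The effective private return is (1.9/8) / 0.38 = 0.6250, which is still under 1, so the mechanism doesn't change anyone's dominant strategy: zero contribution.
At the Nash equilibrium no one contributes; group total payoff = 8 × 43 = 344.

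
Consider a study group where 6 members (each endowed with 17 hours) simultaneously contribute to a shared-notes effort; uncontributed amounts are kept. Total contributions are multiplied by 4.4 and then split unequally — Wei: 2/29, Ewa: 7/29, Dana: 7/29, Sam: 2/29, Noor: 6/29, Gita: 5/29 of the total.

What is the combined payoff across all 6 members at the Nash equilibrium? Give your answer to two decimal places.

Player j's private return per contributed unit is 4.4 × (j's share). Contributing is weakly dominant for j when that share is at least 1/4.4 = 0.2273, and contributing 0 is dominant otherwise.
Ewa and Dana are above the threshold, contributing 17 each; the remaining 4 contribute 0. Total contributed: 34.
The shared-notes effort pays out 4.4 × 34 = 149.60 in total (split across the unequal shares, but the aggregate is all that matters for the group sum).
The 4 free-riders keep 17 each, adding 68. Group total = 68 + 149.60 = 217.60.

217.60 hours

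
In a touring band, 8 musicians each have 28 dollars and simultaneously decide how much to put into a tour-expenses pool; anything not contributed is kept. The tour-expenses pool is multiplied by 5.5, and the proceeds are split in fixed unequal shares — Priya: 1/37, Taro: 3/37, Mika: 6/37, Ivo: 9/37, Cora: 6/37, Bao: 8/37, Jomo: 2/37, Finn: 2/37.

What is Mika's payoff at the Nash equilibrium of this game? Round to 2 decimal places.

A player with share s gets back 5.5·s per unit contributed, so full contribution is dominant for anyone with s > 1/5.5 = 0.1818 and zero contribution is dominant for anyone below.
Ivo and Bao are above the threshold, contributing 28 each; the remaining 6 contribute 0. Total contributed: 56.
Mika keeps 28 and receives 5.5 × 56 × 6/37 = 49.95 from the tour-expenses pool, for a payoff of 77.95.

77.95 dollars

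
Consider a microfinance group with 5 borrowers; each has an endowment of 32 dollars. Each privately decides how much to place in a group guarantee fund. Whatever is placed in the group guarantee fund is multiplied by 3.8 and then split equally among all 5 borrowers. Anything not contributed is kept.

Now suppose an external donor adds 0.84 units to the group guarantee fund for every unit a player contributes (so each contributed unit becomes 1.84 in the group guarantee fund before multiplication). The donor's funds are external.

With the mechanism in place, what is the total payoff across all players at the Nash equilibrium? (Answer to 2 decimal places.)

With the mechanism, a contributed unit returns 3.8 × 1.84 / 5 = 1.3984 per unit of net cost to the contributor — now above 1 — so contributing fully is weakly dominant for every player.
At the Nash equilibrium everyone contributes 32. Group total payoff = 3.8 × 1.84 × 160 = 1118.72.

1118.72 dollars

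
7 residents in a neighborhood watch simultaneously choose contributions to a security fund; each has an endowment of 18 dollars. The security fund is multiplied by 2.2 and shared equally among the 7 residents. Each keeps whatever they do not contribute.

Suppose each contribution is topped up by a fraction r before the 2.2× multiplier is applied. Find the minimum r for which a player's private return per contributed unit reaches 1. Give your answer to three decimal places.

2.182

With matching at rate r, one contributed unit becomes (1 + r) in the security fund and returns 2.2 × (1 + r) / 7 to the contributor.
Setting this equal to 1: 1 + r = 7/2.2 = 3.1818.
So the minimum matching rate is r = 3.1818 − 1 = 2.182.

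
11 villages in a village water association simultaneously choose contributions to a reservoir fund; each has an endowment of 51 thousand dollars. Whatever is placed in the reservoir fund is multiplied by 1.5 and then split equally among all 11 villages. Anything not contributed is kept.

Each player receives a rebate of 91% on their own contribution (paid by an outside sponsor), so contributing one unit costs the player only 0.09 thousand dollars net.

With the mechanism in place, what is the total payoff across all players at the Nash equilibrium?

Under the mechanism each unit contributed yields (1.5/11) / 0.09 = 1.5152 back to its contributor per unit of net cost, which exceeds 1, making full contribution the dominant choice for everyone.
At the Nash equilibrium everyone contributes 51. Group total payoff = 11 × (51 × 0.91 + 1.5 × 51) = 1352.01.

1352.01 thousand dollars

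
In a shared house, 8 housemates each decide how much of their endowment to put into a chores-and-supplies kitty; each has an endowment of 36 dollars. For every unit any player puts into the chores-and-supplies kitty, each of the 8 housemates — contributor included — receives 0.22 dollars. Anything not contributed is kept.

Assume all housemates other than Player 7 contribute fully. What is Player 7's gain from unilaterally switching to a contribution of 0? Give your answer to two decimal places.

Switching from a contribution of 36 to 0 lets Player 7 keep an extra 36 dollars, but lowers the chores-and-supplies kitty by 36, which costs Player 7 their own share of that drop: 0.22 × 36 = 7.92.
Net gain = 36 − 7.92 = 28.08. The private return per contributed unit (0.22) is below 1, so free-riding is indeed the best response regardless of what the others do.

28.08 dollars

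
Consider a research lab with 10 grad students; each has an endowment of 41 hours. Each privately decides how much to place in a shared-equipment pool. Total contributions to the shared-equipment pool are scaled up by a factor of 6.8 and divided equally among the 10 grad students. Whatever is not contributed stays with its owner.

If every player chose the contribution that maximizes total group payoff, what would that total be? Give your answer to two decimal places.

Each contributed unit returns 6.800 to the group as a whole (0.6800 to each of 10 players), which exceeds 1, so the social optimum is full contribution: group total = 6.800 × 410 = 2788.00.

2788.00 hours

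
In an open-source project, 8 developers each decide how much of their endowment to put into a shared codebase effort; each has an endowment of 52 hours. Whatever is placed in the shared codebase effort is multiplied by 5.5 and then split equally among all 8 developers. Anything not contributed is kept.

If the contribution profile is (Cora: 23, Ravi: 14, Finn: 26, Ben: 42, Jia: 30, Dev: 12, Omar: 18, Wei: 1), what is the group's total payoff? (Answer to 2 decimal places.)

1163.00 hours

Total contributed: 23 + 14 + 26 + 42 + 30 + 12 + 18 + 1 = 166; total kept: 8 × 52 − 166 = 250.
The shared codebase effort pays out 5.5 × 166 = 913.00 in aggregate.
Group total = 250 + 913.00 = 1163.00.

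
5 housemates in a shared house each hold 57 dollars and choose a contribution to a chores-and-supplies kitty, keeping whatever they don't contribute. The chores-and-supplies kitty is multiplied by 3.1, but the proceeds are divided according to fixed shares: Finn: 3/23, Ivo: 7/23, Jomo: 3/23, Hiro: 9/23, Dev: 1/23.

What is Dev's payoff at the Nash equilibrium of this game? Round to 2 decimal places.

64.68 dollars

Each unit j contributes comes back to j as 3.1 × (j's share), so j prefers to contribute only if that share exceeds 1/3.1 = 0.3226; otherwise keeping the unit dominates.
Only Hiro (9/23) clears that bar, contributing 57; the remaining 4 contribute 0. Total contributed: 57.
Dev keeps 57 and receives 3.1 × 57 × 1/23 = 7.68 from the chores-and-supplies kitty, for a payoff of 64.68.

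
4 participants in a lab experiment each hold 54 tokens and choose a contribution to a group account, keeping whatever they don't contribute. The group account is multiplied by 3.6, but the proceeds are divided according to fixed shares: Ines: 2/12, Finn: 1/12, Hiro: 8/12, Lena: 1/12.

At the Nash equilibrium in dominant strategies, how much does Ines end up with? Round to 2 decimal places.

86.40 tokens

Player j's private return per contributed unit is 3.6 × (j's share). Contributing is weakly dominant for j when that share is at least 1/3.6 = 0.2778, and contributing 0 is dominant otherwise.
Hiro alone (share 8/12) is above the threshold, contributing 54; the remaining 3 contribute 0. Total contributed: 54.
Ines keeps 54 and receives 3.6 × 54 × 2/12 = 32.40 from the group account, for a payoff of 86.40.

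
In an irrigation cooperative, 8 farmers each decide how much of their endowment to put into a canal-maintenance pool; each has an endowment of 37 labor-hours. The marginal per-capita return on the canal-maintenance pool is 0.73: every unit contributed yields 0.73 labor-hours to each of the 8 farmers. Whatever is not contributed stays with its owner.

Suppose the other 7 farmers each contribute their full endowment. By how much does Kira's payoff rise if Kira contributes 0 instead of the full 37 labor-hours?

9.99 labor-hours

Switching from a contribution of 37 to 0 lets Kira keep an extra 37 labor-hours, but lowers the canal-maintenance pool by 37, which costs Kira their own share of that drop: 0.73 × 37 = 27.01.
Net gain = 37 − 27.01 = 9.99. The private return per contributed unit (0.73) is below 1, so free-riding is indeed the best response regardless of what the others do.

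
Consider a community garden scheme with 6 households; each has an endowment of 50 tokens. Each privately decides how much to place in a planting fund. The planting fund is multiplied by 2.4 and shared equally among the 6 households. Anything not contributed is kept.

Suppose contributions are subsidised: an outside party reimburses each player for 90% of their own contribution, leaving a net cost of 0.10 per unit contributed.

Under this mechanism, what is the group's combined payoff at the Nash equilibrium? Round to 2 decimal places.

990.00 tokens

With the mechanism, a contributed unit returns (2.4/6) / 0.10 = 4.0000 per unit of net cost to the contributor — now above 1 — so contributing fully is weakly dominant for every player.
So the Nash equilibrium is full contribution by all 6; the group earns 6 × (50 × 0.90 + 2.4 × 50) = 990.00.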